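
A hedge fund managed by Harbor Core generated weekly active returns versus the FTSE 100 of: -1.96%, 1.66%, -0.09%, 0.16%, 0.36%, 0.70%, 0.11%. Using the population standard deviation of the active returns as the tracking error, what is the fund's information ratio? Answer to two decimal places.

0.13

Mean return μ = 0.940 / 7 = 0.1343%
Population std dev = √[7.1364 / 7] = 1.0097%
IR = μ / tracking error = 0.1343 / 1.0097 = 0.1330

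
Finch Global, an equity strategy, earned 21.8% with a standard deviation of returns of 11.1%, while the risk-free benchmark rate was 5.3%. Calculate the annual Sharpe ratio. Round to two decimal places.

Sharpe = (Rp − Rf) / σp = (21.8% − 5.3%) / 11.1% = 16.50% / 11.1% = 1.4865

1.49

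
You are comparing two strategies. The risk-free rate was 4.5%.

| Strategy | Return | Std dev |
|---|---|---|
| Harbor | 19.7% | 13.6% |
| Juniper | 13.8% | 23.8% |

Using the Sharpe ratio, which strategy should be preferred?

Harbor: Sharpe ratio = (19.7% − 4.5%) / 13.6% = 1.118
Juniper: Sharpe ratio = (13.8% − 4.5%) / 23.8% = 0.391
Highest: Harbor (1.118).

Harbor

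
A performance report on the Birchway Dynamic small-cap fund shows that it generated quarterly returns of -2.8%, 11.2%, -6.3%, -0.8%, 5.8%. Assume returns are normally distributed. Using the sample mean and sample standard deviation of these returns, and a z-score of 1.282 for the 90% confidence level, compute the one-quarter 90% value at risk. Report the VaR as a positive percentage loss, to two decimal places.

7.58

Mean return r̄ = 7.10 / 5 = 1.4200%
Σ(r − r̄)² = (-2.8 − 1.4200)² + (11.2 − 1.4200)² + (-6.3 − 1.4200)² + … = 197.1680
sample σ = √(197.1680 / 4) = √49.2920 = 7.0208%
VaR = −(r̄ − z·σ) = −(1.4200 − 1.282 × 7.0208) = −(-7.5807) = 7.5807%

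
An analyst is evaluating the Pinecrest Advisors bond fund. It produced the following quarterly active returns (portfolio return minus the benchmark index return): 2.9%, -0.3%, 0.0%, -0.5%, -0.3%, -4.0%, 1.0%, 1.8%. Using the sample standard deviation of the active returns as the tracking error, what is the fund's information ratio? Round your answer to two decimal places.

Mean return μ = 0.60 / 8 = 0.0750%
Sample std dev = √[29.0350 / 7] = 2.0366%
IR = μ / tracking error = 0.0750 / 2.0366 = 0.0368

0.04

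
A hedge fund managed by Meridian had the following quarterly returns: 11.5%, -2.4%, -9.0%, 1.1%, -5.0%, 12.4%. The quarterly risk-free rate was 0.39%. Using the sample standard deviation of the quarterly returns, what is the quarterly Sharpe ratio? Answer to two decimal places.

r̄ = (11.5 − 2.4 − 9 + 1.1 − 5 + 12.4) / 6 = 1.4333%
Sample std dev = √[386.6533 / 5] = 8.7938%
Sharpe = (r̄ − rf) / σ = (1.4333 − 0.39) / 8.7938 = 1.0433 / 8.7938 = 0.1186

0.12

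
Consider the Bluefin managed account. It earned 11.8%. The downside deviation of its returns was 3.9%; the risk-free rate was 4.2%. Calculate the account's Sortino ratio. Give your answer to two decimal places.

Sortino = (Rp − Rf) / σd = (11.8% − 4.2%) / 3.9% = 7.60% / 3.9% = 1.9487

1.95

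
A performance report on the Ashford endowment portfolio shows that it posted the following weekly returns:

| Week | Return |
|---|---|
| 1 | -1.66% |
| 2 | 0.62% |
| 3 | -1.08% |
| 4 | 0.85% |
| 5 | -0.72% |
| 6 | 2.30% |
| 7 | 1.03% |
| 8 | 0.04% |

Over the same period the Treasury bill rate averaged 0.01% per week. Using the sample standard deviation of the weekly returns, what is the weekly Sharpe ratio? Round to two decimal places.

r̄ = (-1.66 + 0.62 − 1.08 + 0.85 − 0.72 + 2.3 + 1.03 + 0.04) / 8 = 0.1725%
Σ(r − r̄)² = (-1.66 − 0.1725)² + (0.62 − 0.1725)² + (-1.08 − 0.1725)² + … = 11.6618
sample σ = √(11.6618 / 7) = √1.6660 = 1.2907%
Sharpe = (r̄ − rf) / σ = (0.1725 − 0.01) / 1.2907 = 0.1625 / 1.2907 = 0.1259

0.13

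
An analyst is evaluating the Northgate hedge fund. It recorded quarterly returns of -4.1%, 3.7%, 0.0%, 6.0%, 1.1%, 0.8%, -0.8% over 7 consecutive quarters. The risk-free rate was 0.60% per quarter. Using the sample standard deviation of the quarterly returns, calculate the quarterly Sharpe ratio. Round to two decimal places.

0.11

r̄ = (-4.1 + 3.7 + 0 + 6 + 1.1 + 0.8 − 0.8) / 7 = 6.70 / 7 = 0.9571%
Σ(r − r̄)² = 62.5771; sample σ = √(62.5771/6) = 3.2295%
Sharpe = (r̄ − rf) / σ = (0.9571 − 0.6) / 3.2295 = 0.3571 / 3.2295 = 0.1106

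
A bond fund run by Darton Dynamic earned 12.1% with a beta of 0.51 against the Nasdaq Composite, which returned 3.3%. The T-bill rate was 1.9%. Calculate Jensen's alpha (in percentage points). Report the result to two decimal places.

9.49

CAPM expected return = Rf + β(Rm − Rf) = 1.9% + 0.51 × (3.3% − 1.9%) = 1.9 + 0.51 × 1.40 = 2.6140%
Jensen's α = Rp − E[R] = 12.1% − 2.6140% = 9.4860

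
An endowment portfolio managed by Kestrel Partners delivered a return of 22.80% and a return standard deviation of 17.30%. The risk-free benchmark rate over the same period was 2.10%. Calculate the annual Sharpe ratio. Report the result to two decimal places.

Sharpe = (Rp − Rf) / σp = (22.80% − 2.10%) / 17.30% = 20.70% / 17.30% = 1.1965

1.20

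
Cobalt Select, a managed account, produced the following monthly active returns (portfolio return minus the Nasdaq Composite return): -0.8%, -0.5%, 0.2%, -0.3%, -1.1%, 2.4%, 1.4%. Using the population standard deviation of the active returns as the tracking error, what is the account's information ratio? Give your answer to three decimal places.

μ = (-0.8 − 0.5 + 0.2 − 0.3 − 1.1 + 2.4 + 1.4) / 7 = 0.1857%
Population σ = √[Σ(r − μ)² / 7] = √[9.7086 / 7] = √1.3869 = 1.1777%
IR = μ / tracking error = 0.1857 / 1.1777 = 0.1577

0.158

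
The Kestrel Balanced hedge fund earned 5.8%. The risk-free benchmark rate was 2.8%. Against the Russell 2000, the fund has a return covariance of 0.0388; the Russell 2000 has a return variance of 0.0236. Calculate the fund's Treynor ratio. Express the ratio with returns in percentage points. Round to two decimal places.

1.82

β = Cov / Var = 0.0388 / 0.0236 = 1.6441
Treynor = (Rp − Rf) / β = (5.8% − 2.8%) / 1.6441 = 3.00 / 1.6441 = 1.8247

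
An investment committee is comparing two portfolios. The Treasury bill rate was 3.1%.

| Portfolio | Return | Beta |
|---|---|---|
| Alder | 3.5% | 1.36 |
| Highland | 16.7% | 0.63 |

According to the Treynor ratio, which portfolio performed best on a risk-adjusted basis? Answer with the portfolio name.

Highland

Alder: Treynor = (3.5% − 3.1%) / 1.36 = 0.294
Highland: Treynor = (16.7% − 3.1%) / 0.63 = 21.587
Highest: Highland (21.587).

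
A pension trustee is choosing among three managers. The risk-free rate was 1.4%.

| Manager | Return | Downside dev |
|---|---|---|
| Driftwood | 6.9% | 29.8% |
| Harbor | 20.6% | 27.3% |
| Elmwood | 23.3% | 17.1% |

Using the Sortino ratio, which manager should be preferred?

Driftwood: Sortino ratio = (6.9% − 1.4%) / 29.8% = 0.185
Harbor: Sortino ratio = (20.6% − 1.4%) / 27.3% = 0.703
Elmwood: Sortino ratio = (23.3% − 1.4%) / 17.1% = 1.281
Highest: Elmwood (1.281).

Elmwood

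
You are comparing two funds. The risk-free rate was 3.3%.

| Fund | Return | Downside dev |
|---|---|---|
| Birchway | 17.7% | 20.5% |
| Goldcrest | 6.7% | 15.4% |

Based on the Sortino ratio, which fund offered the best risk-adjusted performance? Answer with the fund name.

Birchway

Birchway: Sortino ratio = (17.7% − 3.3%) / 20.5% = 0.702
Goldcrest: Sortino ratio = (6.7% − 3.3%) / 15.4% = 0.221
Highest: Birchway (0.702).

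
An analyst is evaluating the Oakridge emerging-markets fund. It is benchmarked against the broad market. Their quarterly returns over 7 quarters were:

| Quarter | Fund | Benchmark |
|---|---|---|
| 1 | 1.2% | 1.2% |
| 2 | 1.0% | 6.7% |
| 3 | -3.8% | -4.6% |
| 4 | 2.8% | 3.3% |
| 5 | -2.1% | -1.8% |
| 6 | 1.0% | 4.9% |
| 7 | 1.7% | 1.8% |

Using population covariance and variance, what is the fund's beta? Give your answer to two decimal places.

0.49

r̄p = 0.2571%,  r̄m = 1.6429%
Cov = Σ(rp − r̄p)(rm − r̄m) / 7 = 6.2347
Var(rm) = Σ(rm − r̄m)² / 7 = 12.8539
β = Cov / Var = 6.2347 / 12.8539 = 0.4850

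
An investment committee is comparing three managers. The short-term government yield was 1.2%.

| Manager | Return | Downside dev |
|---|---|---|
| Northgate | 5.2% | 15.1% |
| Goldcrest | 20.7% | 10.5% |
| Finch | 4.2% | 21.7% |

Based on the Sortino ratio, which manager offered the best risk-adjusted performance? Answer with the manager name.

Goldcrest

Northgate: Sortino ratio = (5.2% − 1.2%) / 15.1% = 0.265
Goldcrest: Sortino ratio = (20.7% − 1.2%) / 10.5% = 1.857
Finch: Sortino ratio = (4.2% − 1.2%) / 21.7% = 0.138
Highest: Goldcrest (1.857).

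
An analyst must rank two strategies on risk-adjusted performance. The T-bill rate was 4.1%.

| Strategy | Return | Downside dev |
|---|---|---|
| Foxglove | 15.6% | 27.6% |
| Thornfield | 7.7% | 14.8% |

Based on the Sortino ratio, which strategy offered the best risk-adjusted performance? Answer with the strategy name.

Foxglove: Sortino ratio = (15.6% − 4.1%) / 27.6% = 0.417
Thornfield: Sortino ratio = (7.7% − 4.1%) / 14.8% = 0.243
Highest: Foxglove (0.417).

Foxglove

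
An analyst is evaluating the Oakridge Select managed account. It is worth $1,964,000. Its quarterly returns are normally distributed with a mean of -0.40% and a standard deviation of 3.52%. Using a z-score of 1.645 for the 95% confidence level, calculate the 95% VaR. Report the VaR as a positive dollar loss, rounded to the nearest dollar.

$121,579

Return at the 95% tail: μ − z·σ = -0.40% − 1.645 × 3.52% = -0.4 − 5.7904 = -6.1904%
VaR = −(-6.1904%) × $1,964,000 = 6.1904% × $1,964,000 = $121,579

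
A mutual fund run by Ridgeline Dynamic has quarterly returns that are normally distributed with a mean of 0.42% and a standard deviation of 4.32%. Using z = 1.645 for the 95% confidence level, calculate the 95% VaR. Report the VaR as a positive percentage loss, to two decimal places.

VaR (as % loss) = −(μ − z·σ) = −(0.42% − 1.645 × 4.32%) = −(-6.6864%) = 6.6864%

6.69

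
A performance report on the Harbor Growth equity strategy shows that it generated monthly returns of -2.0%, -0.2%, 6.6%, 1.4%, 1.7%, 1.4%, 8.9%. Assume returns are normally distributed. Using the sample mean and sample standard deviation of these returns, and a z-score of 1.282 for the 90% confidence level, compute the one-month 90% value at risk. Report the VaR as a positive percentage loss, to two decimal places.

Mean return r̄ = 17.80 / 7 = 2.5429%
Sample std dev = √[88.3571 / 6] = 3.8375%
VaR = −(r̄ − z·σ) = −(2.5429 − 1.282 × 3.8375) = −(-2.3768) = 2.3768%

2.38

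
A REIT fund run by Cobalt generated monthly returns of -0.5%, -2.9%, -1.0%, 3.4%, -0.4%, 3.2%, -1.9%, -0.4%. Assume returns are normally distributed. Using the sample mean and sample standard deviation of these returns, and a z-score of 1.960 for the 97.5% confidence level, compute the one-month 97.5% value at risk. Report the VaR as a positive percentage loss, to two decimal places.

r̄ = (-0.5 − 2.9 − 1 + 3.4 − 0.4 + 3.2 − 1.9 − 0.4) / 8 = -0.0625%
Σ(r − r̄)² = 35.3588; sample σ = √(35.3588/7) = 2.2475%
VaR = −(r̄ − z·σ) = −(-0.0625 − 1.960 × 2.2475) = −(-4.4676) = 4.4676%

4.47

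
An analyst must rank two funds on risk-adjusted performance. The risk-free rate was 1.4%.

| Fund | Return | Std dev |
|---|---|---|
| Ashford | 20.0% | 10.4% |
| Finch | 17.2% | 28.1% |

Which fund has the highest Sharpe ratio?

Ashford

Ashford: Sharpe ratio = (20.0% − 1.4%) / 10.4% = 1.788
Finch: Sharpe ratio = (17.2% − 1.4%) / 28.1% = 0.562
Highest: Ashford (1.788).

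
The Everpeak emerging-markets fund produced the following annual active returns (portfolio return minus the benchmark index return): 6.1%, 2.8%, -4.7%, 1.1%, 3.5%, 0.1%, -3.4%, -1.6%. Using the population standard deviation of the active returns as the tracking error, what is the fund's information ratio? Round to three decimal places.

μ = (6.1 + 2.8 − 4.7 + 1.1 + 3.5 + 0.1 − 3.4 − 1.6) / 8 = 3.90 / 8 = 0.4875%
Population σ = √[Σ(r − μ)² / 8] = √[92.8288 / 8] = √11.6036 = 3.4064%
IR = μ / tracking error = 0.4875 / 3.4064 = 0.1431

0.143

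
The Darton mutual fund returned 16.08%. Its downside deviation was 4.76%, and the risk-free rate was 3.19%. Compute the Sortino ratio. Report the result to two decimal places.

2.71

Sortino = (Rp − Rf) / σd = (16.08% − 3.19%) / 4.76% = 12.89% / 4.76% = 2.7080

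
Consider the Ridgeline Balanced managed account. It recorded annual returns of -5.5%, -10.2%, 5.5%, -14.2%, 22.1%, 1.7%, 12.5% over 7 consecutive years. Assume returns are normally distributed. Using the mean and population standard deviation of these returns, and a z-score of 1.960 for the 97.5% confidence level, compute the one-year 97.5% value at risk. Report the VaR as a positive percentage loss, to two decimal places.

μ = (-5.5 − 10.2 + 5.5 − 14.2 + 22.1 + 1.7 + 12.5) / 7 = 1.7000%
Population σ = √[Σ(r − μ)² / 7] = √[993.5000 / 7] = √141.9286 = 11.9134%
VaR = −(μ − z·σ) = −(1.7000 − 1.960 × 11.9134) = −(-21.6503) = 21.6503%

21.65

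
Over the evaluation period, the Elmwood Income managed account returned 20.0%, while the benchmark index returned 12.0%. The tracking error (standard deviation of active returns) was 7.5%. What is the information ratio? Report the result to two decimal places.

1.07

IR = (Rp − Rb) / TE = (20.0% − 12.0%) / 7.5% = 8.00% / 7.5% = 1.0667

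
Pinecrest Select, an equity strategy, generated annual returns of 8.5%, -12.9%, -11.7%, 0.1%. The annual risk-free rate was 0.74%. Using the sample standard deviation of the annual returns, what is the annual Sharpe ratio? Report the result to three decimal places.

r̄ = (8.5 − 12.9 − 11.7 + 0.1) / 4 = -16.00 / 4 = -4.0000%
Sample std dev = √[311.5600 / 3] = 10.1908%
Sharpe = (r̄ − rf) / σ = (-4.0000 − 0.74) / 10.1908 = -4.7400 / 10.1908 = -0.4651

-0.465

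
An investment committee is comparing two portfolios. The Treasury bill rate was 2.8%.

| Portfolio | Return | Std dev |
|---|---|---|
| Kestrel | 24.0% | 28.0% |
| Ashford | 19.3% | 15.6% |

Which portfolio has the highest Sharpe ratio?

Ashford

Kestrel: Sharpe ratio = (24.0% − 2.8%) / 28.0% = 0.757
Ashford: Sharpe ratio = (19.3% − 2.8%) / 15.6% = 1.058
Highest: Ashford (1.058).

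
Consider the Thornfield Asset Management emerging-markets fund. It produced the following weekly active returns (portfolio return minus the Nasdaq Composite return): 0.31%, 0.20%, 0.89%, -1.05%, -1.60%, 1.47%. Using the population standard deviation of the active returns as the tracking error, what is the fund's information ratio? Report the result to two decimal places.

0.03

r̄ = (0.31 + 0.2 + 0.89 − 1.05 − 1.6 + 1.47) / 6 = 0.220 / 6 = 0.0367%
Population std dev = √[6.7435 / 6] = 1.0601%
IR = r̄ / tracking error = 0.0367 / 1.0601 = 0.0346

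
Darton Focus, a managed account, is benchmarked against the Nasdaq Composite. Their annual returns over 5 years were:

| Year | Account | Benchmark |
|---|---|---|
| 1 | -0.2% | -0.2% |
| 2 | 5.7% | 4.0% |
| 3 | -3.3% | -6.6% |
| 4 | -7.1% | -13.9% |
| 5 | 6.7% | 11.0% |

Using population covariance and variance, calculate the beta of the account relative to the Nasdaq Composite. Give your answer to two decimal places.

0.60

r̄p = 0.3600%,  r̄m = -1.1400%
Cov = Σ(rp − r̄p)(rm − r̄m) / 5 = 43.8124
Var(rm) = Σ(rm − r̄m)² / 5 = 73.4624
β = Cov / Var = 43.8124 / 73.4624 = 0.5964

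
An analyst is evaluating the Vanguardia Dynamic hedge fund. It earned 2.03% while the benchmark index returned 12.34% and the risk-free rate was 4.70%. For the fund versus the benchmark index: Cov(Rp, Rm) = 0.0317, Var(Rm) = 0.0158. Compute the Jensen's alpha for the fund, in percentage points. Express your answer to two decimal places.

β = Cov / Var = 0.0317 / 0.0158 = 2.0063
E[R] = Rf + β(Rm − Rf) = 4.70% + 2.0063 × (12.34% − 4.70%) = 20.0281%
α = Rp − E[R] = 2.03% − 20.0281% = -17.9981

-18.00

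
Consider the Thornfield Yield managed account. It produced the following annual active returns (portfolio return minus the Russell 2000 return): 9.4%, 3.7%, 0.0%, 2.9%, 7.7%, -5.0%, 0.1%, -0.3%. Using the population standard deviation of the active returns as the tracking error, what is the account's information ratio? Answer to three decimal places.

Mean return μ = 18.50 / 8 = 2.3125%
Σ(r − μ)² = 152.0688; population σ = √(152.0688/8) = 4.3599%
IR = μ / tracking error = 2.3125 / 4.3599 = 0.5304

0.530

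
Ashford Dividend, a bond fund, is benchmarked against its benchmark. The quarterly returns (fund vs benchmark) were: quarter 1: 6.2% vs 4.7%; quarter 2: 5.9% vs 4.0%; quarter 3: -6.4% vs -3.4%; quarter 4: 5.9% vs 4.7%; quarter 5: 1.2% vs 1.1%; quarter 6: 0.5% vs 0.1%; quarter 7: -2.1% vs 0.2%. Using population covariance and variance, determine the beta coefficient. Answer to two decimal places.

r̄p = 1.6000%,  r̄m = 1.6286%
Cov = Σ(rp − r̄p)(rm − r̄m) / 7 = 12.1343
Var(rm) = Σ(rm − r̄m)² / 7 = 7.7763
β = Cov / Var = 12.1343 / 7.7763 = 1.5604

1.56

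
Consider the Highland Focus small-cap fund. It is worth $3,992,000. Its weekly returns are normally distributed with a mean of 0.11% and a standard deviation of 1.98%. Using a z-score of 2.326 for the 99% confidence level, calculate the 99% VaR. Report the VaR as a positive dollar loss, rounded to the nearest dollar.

Return at the 99% tail: μ − z·σ = 0.11% − 2.326 × 1.98% = 0.11 − 4.60548 = -4.49548%
VaR = −(-4.49548%) × $3,992,000 = 4.49548% × $3,992,000 = $179,460

$179,460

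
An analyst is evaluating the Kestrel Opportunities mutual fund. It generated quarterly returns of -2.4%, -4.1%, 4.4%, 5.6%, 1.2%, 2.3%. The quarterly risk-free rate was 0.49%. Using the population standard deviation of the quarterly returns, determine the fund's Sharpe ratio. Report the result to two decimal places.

0.20

r̄ = (-2.4 − 4.1 + 4.4 + 5.6 + 1.2 + 2.3) / 6 = 7.00 / 6 = 1.1667%
Σ(r − r̄)² = (-2.4 − 1.1667)² + (-4.1 − 1.1667)² + … = 71.8533
σ = √[71.8533 / 6] = 3.4606%
Sharpe = (r̄ − rf) / σ = (1.1667 − 0.49) / 3.4606 = 0.6767 / 3.4606 = 0.1955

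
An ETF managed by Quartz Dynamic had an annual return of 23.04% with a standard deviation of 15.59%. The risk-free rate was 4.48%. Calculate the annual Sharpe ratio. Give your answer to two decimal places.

Sharpe = (Rp − Rf) / σp = (23.04% − 4.48%) / 15.59% = 18.56% / 15.59% = 1.1905

1.19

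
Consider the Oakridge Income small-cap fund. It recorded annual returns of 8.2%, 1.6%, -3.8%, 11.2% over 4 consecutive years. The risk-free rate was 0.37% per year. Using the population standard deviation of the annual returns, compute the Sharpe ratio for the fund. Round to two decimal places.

Mean return r̄ = 17.20 / 4 = 4.3000%
Population std dev = √[135.7200 / 4] = 5.8249%
Sharpe = (r̄ − rf) / σ = (4.3000 − 0.37) / 5.8249 = 3.9300 / 5.8249 = 0.6747

0.67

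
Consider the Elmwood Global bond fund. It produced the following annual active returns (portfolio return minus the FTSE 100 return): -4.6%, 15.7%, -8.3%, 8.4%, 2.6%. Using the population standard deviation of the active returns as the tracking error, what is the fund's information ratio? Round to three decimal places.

0.318

Mean return r̄ = 13.80 / 5 = 2.7600%
Σ(r − r̄)² = (-4.6 − 2.7600)² + (15.7 − 2.7600)² + (-8.3 − 2.7600)² + … = 375.7720
σ = √[375.7720 / 5] = 8.6692%
IR = r̄ / tracking error = 2.7600 / 8.6692 = 0.3184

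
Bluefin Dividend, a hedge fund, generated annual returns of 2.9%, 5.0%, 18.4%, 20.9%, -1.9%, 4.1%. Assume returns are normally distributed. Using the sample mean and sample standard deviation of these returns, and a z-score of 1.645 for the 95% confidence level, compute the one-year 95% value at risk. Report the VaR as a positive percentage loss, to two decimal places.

6.89

r̄ = (2.9 + 5 + 18.4 + 20.9 − 1.9 + 4.1) / 6 = 49.40 / 6 = 8.2333%
Σ(r − r̄)² = (2.9 − 8.2333)² + (5 − 8.2333)² + … = 422.4733
sample σ = √(422.4733 / 5) = √84.4947 = 9.1921%
VaR = −(r̄ − z·σ) = −(8.2333 − 1.645 × 9.1921) = −(-6.8877) = 6.8877%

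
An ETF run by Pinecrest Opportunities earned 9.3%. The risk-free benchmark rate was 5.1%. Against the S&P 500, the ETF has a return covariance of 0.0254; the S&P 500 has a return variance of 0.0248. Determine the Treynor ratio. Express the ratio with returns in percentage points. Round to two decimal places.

4.10

β = Cov / Var = 0.0254 / 0.0248 = 1.0242
Treynor = (Rp − Rf) / β = (9.3% − 5.1%) / 1.0242 = 4.20 / 1.0242 = 4.1008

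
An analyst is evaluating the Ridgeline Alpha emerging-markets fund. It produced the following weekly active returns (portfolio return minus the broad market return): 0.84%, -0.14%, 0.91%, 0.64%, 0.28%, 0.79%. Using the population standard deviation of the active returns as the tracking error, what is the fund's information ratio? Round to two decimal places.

r̄ = (0.84 − 0.14 + 0.91 + 0.64 + 0.28 + 0.79) / 6 = 3.320 / 6 = 0.5533%
Population σ = √[Σ(r − r̄)² / 6] = √[0.8283 / 6] = √0.1381 = 0.3716%
IR = r̄ / tracking error = 0.5533 / 0.3716 = 1.4890

1.49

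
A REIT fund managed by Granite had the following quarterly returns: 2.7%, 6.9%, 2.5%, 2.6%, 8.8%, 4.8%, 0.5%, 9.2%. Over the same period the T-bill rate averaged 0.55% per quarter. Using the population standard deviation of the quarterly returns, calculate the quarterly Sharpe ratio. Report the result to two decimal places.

1.39

r̄ = (2.7 + 6.9 + 2.5 + 2.6 + 8.8 + 4.8 + 0.5 + 9.2) / 8 = 38.00 / 8 = 4.7500%
Σ(r − r̄)² = 72.7800; population σ = √(72.7800/8) = 3.0162%
Sharpe = (r̄ − rf) / σ = (4.7500 − 0.55) / 3.0162 = 4.2000 / 3.0162 = 1.3925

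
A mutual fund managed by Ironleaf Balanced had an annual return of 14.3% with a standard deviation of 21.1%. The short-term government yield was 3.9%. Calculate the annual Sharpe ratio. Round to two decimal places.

Sharpe = (Rp − Rf) / σp = (14.3% − 3.9%) / 21.1% = 10.40% / 21.1% = 0.4929

0.49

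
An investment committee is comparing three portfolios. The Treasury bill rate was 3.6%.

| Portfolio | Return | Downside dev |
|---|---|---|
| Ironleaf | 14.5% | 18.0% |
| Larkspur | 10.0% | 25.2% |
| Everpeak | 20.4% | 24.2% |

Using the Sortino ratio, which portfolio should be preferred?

Everpeak

Ironleaf: Sortino ratio = (14.5% − 3.6%) / 18.0% = 0.606
Larkspur: Sortino ratio = (10.0% − 3.6%) / 25.2% = 0.254
Everpeak: Sortino ratio = (20.4% − 3.6%) / 24.2% = 0.694
Highest: Everpeak (0.694).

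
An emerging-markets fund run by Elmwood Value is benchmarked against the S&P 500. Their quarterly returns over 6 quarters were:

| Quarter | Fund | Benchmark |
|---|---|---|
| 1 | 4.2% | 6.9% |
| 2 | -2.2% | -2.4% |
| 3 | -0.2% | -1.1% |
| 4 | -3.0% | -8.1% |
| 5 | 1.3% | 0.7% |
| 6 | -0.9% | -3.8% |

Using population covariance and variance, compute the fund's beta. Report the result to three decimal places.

0.497

r̄p = -0.1333%,  r̄m = -1.3000%
Cov = Σ(rp − r̄p)(rm − r̄m) / 6 = 10.3450
Var(rm) = Σ(rm − r̄m)² / 6 = 20.8300
β = Cov / Var = 10.3450 / 20.8300 = 0.4966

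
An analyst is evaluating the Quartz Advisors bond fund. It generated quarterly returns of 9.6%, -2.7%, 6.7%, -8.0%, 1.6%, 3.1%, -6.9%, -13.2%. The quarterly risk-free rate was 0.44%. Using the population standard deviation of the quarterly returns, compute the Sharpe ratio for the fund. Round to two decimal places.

-0.23

r̄ = (9.6 − 2.7 + 6.7 − 8 + 1.6 + 3.1 − 6.9 − 13.2) / 8 = -1.2250%
Σ(r − r̄)² = (9.6 − (-1.2250))² + (-2.7 − (-1.2250))² + … = 430.3550
population σ = √(430.3550 / 8) = √53.7944 = 7.3345%
Sharpe = (r̄ − rf) / σ = (-1.2250 − 0.44) / 7.3345 = -1.6650 / 7.3345 = -0.2270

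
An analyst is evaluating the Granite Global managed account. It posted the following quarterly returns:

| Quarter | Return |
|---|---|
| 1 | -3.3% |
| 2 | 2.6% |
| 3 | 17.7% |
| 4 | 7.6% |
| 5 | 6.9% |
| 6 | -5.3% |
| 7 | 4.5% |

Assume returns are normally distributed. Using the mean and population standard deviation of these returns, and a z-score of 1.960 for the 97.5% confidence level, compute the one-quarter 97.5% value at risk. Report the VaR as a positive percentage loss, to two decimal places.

9.47

r̄ = (-3.3 + 2.6 + 17.7 + 7.6 + 6.9 − 5.3 + 4.5) / 7 = 30.70 / 7 = 4.3857%
Σ(r − r̄)² = 350.0086; population σ = √(350.0086/7) = 7.0712%
VaR = −(r̄ − z·σ) = −(4.3857 − 1.960 × 7.0712) = −(-9.4739) = 9.4739%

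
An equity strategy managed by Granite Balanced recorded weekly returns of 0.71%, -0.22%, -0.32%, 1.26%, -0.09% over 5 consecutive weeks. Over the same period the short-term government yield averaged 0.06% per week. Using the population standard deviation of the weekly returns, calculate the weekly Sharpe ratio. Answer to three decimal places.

r̄ = (0.71 − 0.22 − 0.32 + 1.26 − 0.09) / 5 = 1.340 / 5 = 0.2680%
Population std dev = √[1.8915 / 5] = 0.6151%
Sharpe = (r̄ − rf) / σ = (0.2680 − 0.06) / 0.6151 = 0.2080 / 0.6151 = 0.3382

0.338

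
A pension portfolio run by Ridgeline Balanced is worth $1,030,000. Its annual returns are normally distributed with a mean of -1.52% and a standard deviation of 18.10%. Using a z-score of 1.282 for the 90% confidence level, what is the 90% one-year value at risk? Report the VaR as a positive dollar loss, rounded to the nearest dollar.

$254,659

Return at the 90% tail: μ − z·σ = -1.52% − 1.282 × 18.10% = -1.52 − 23.2042 = -24.7242%
VaR = −(-24.7242%) × $1,030,000 = 24.7242% × $1,030,000 = $254,659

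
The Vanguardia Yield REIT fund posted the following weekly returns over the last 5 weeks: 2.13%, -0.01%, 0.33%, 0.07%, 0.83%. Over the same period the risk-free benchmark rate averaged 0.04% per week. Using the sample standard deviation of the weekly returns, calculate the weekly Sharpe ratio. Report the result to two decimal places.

r̄ = (2.13 − 0.01 + 0.33 + 0.07 + 0.83) / 5 = 3.350 / 5 = 0.6700%
Σ(r − r̄)² = (2.13 − 0.6700)² + (-0.01 − 0.6700)² + … = 3.0952
σ = √[3.0952 / 4] = 0.8797%
Sharpe = (r̄ − rf) / σ = (0.6700 − 0.04) / 0.8797 = 0.6300 / 0.8797 = 0.7162

0.72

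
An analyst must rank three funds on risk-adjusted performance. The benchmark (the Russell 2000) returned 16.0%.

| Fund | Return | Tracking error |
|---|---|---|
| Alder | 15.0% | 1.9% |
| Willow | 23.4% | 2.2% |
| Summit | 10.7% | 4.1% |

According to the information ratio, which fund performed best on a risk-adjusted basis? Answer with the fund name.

Alder: IR = (15.0% − 16.0%) / 1.9% = -0.526
Willow: IR = (23.4% − 16.0%) / 2.2% = 3.364
Summit: IR = (10.7% − 16.0%) / 4.1% = -1.293
Highest: Willow (3.364).

Willow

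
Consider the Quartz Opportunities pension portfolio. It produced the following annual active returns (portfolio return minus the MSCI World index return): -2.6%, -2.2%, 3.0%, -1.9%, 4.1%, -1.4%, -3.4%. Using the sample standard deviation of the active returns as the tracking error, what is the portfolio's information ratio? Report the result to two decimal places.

-0.21

Mean return r̄ = -4.40 / 7 = -0.6286%
Σ(r − r̄)² = 51.7743; sample σ = √(51.7743/6) = 2.9375%
IR = r̄ / tracking error = -0.6286 / 2.9375 = -0.2140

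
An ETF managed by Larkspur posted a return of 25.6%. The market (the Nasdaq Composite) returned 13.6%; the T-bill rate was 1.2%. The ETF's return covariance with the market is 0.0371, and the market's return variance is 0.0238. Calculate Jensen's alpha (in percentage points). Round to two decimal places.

β = Cov / Var = 0.0371 / 0.0238 = 1.5588
E[R] = Rf + β(Rm − Rf) = 1.2% + 1.5588 × (13.6% − 1.2%) = 20.5291%
α = Rp − E[R] = 25.6% − 20.5291% = 5.0709

5.07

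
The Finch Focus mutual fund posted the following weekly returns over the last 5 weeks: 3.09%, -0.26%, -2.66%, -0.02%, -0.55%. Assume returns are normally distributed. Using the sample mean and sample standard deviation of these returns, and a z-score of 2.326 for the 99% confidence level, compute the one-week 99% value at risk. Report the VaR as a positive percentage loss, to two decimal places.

Mean return μ = -0.400 / 5 = -0.0800%
Sample std dev = √[16.9622 / 4] = 2.0593%
VaR = −(μ − z·σ) = −(-0.0800 − 2.326 × 2.0593) = −(-4.8699) = 4.8699%

4.87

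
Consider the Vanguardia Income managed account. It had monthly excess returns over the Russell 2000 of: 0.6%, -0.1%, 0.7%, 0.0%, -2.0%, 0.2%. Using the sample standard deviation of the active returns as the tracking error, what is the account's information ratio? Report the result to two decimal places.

Mean return μ = -0.60 / 6 = -0.1000%
Σ(r − μ)² = (0.6 − (-0.1000))² + (-0.1 − (-0.1000))² + … = 4.8400
σ = √[4.8400 / 5] = 0.9839%
IR = μ / tracking error = -0.1000 / 0.9839 = -0.1016

-0.10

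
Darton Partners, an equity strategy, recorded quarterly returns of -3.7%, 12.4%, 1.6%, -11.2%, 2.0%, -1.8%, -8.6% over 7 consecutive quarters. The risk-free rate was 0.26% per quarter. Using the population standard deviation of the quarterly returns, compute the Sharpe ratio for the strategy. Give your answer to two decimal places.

Mean return μ = -9.30 / 7 = -1.3286%
Population std dev = √[364.2943 / 7] = 7.2140%
Sharpe = (μ − rf) / σ = (-1.3286 − 0.26) / 7.2140 = -1.5886 / 7.2140 = -0.2202

-0.22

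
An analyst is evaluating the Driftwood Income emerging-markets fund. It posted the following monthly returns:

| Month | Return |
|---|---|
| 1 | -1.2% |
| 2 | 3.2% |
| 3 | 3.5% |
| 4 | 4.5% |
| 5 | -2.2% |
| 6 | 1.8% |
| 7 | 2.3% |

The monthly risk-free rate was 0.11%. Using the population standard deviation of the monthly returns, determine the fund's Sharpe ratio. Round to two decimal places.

0.69

r̄ = (-1.2 + 3.2 + 3.5 + 4.5 − 2.2 + 1.8 + 2.3) / 7 = 11.90 / 7 = 1.7000%
Σ(r − r̄)² = (-1.2 − 1.7000)² + (3.2 − 1.7000)² + (3.5 − 1.7000)² + … = 37.3200
σ = √[37.3200 / 7] = 2.3090%
Sharpe = (r̄ − rf) / σ = (1.7000 − 0.11) / 2.3090 = 1.5900 / 2.3090 = 0.6886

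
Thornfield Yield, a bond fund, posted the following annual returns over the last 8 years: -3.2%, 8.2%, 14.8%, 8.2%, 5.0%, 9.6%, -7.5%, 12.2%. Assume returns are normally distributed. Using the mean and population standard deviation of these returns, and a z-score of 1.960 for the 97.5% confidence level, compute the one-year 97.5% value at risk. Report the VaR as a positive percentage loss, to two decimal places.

r̄ = (-3.2 + 8.2 + 14.8 + 8.2 + 5 + 9.6 − 7.5 + 12.2) / 8 = 5.9125%
Σ(r − r̄)² = (-3.2 − 5.9125)² + (8.2 − 5.9125)² + (14.8 − 5.9125)² + … = 406.3488
population σ = √(406.3488 / 8) = √50.7936 = 7.1270%
VaR = −(r̄ − z·σ) = −(5.9125 − 1.960 × 7.1270) = −(-8.0564) = 8.0564%

8.06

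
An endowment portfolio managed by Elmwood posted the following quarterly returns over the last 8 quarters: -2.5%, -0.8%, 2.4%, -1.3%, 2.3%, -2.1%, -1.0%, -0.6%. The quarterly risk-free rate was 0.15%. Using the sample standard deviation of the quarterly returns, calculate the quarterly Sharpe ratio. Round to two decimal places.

-0.33

r̄ = (-2.5 − 0.8 + 2.4 − 1.3 + 2.3 − 2.1 − 1 − 0.6) / 8 = -0.4500%
Σ(r − r̄)² = 23.7800; sample σ = √(23.7800/7) = 1.8431%
Sharpe = (r̄ − rf) / σ = (-0.4500 − 0.15) / 1.8431 = -0.6000 / 1.8431 = -0.3255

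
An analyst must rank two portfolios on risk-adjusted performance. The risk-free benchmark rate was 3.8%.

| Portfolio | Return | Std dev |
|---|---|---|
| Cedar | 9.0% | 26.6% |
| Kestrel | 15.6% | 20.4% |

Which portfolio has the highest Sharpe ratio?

Cedar: Sharpe ratio = (9.0% − 3.8%) / 26.6% = 0.195
Kestrel: Sharpe ratio = (15.6% − 3.8%) / 20.4% = 0.578
Highest: Kestrel (0.578).

Kestrel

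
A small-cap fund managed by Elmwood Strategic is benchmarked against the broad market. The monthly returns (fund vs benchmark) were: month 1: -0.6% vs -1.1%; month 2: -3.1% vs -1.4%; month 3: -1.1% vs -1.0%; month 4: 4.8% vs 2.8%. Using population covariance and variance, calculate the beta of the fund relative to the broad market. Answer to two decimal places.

r̄p = 0.0000%,  r̄m = -0.1750%
Cov = Σ(rp − r̄p)(rm − r̄m) / 4 = 4.8850
Var(rm) = Σ(rm − r̄m)² / 4 = 2.9719
β = Cov / Var = 4.8850 / 2.9719 = 1.6437

1.64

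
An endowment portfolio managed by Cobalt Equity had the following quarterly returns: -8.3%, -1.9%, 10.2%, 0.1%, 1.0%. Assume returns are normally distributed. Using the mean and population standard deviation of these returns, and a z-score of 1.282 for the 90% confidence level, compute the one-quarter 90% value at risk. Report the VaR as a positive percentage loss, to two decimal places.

μ = (-8.3 − 1.9 + 10.2 + 0.1 + 1) / 5 = 1.10 / 5 = 0.2200%
Σ(r − μ)² = (-8.3 − 0.2200)² + (-1.9 − 0.2200)² + (10.2 − 0.2200)² + … = 177.3080
σ = √[177.3080 / 5] = 5.9550%
VaR = −(μ − z·σ) = −(0.2200 − 1.282 × 5.9550) = −(-7.4143) = 7.4143%

7.41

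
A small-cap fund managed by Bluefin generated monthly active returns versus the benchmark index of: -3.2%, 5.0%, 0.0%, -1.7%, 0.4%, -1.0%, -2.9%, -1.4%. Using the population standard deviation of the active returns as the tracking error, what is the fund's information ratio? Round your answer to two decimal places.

r̄ = (-3.2 + 5 + 0 − 1.7 + 0.4 − 1 − 2.9 − 1.4) / 8 = -4.80 / 8 = -0.6000%
Σ(r − r̄)² = 46.7800; population σ = √(46.7800/8) = 2.4182%
IR = r̄ / tracking error = -0.6000 / 2.4182 = -0.2481

-0.25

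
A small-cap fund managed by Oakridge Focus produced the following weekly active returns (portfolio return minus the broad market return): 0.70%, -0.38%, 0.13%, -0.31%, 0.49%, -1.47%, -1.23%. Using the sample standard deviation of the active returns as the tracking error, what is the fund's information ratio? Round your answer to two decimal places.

-0.36

μ = (0.7 − 0.38 + 0.13 − 0.31 + 0.49 − 1.47 − 1.23) / 7 = -2.070 / 7 = -0.2957%
Σ(r − μ)² = (0.7 − (-0.2957))² + (-0.38 − (-0.2957))² + (0.13 − (-0.2957))² + … = 4.0492
σ = √[4.0492 / 6] = 0.8215%
IR = μ / tracking error = -0.2957 / 0.8215 = -0.3600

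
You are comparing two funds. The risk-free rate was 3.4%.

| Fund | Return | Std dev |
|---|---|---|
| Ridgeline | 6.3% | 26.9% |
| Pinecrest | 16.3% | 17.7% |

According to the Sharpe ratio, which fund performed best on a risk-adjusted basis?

Ridgeline: Sharpe ratio = (6.3% − 3.4%) / 26.9% = 0.108
Pinecrest: Sharpe ratio = (16.3% − 3.4%) / 17.7% = 0.729
Highest: Pinecrest (0.729).

Pinecrest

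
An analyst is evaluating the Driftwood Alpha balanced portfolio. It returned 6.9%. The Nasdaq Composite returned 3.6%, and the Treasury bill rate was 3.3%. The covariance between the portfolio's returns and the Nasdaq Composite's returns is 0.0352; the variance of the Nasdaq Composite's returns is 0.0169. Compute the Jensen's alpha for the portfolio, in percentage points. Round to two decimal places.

2.98

β = Cov / Var = 0.0352 / 0.0169 = 2.0828
E[R] = Rf + β(Rm − Rf) = 3.3% + 2.0828 × (3.6% − 3.3%) = 3.9248%
α = Rp − E[R] = 6.9% − 3.9248% = 2.9752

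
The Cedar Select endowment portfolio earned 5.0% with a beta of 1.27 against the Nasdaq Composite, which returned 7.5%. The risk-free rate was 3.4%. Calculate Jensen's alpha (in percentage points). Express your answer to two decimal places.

-3.61

CAPM expected return = Rf + β(Rm − Rf) = 3.4% + 1.27 × (7.5% − 3.4%) = 3.4 + 1.27 × 4.10 = 8.6070%
Jensen's α = Rp − E[R] = 5.0% − 8.6070% = -3.6070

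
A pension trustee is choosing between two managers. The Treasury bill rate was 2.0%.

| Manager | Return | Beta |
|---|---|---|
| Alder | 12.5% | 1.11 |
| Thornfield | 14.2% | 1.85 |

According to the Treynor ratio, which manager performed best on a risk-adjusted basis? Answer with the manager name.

Alder: Treynor = (12.5% − 2.0%) / 1.11 = 9.459
Thornfield: Treynor = (14.2% − 2.0%) / 1.85 = 6.595
Highest: Alder (9.459).

Alder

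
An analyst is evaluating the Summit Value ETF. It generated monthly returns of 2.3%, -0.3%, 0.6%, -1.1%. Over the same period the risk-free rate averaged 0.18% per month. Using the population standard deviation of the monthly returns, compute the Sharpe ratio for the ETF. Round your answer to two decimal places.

0.15

Mean return μ = 1.50 / 4 = 0.3750%
Population std dev = √[6.3875 / 4] = 1.2637%
Sharpe = (μ − rf) / σ = (0.3750 − 0.18) / 1.2637 = 0.1950 / 1.2637 = 0.1543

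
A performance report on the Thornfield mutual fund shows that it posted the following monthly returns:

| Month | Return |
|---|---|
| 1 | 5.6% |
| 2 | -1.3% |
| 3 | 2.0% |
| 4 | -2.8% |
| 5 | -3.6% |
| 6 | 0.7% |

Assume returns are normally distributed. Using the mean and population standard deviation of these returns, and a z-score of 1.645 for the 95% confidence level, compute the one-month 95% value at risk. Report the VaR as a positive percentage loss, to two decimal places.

μ = (5.6 − 1.3 + 2 − 2.8 − 3.6 + 0.7) / 6 = 0.1000%
Population std dev = √[58.2800 / 6] = 3.1166%
VaR = −(μ − z·σ) = −(0.1000 − 1.645 × 3.1166) = −(-5.0268) = 5.0268%

5.03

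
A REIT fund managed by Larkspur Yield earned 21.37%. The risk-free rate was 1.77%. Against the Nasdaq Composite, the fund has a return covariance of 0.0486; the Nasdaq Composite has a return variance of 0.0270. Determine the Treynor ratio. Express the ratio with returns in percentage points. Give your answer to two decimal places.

β = Cov / Var = 0.0486 / 0.0270 = 1.8000
Treynor = (Rp − Rf) / β = (21.37% − 1.77%) / 1.8000 = 19.60 / 1.8000 = 10.8889

10.89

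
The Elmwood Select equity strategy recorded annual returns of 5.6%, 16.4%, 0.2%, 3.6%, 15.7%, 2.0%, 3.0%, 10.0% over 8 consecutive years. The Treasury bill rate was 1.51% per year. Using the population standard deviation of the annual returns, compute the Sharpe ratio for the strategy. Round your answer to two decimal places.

0.95

μ = (5.6 + 16.4 + 0.2 + 3.6 + 15.7 + 2 + 3 + 10) / 8 = 7.0625%
Σ(r − μ)² = 273.7788; population σ = √(273.7788/8) = 5.8500%
Sharpe = (μ − rf) / σ = (7.0625 − 1.51) / 5.8500 = 5.5525 / 5.8500 = 0.9491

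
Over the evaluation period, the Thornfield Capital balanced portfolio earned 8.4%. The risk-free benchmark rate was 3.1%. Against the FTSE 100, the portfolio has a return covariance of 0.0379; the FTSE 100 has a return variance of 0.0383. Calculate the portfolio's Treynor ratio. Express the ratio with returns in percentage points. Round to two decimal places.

5.36

β = Cov / Var = 0.0379 / 0.0383 = 0.9896
Treynor = (Rp − Rf) / β = (8.4% − 3.1%) / 0.9896 = 5.30 / 0.9896 = 5.3557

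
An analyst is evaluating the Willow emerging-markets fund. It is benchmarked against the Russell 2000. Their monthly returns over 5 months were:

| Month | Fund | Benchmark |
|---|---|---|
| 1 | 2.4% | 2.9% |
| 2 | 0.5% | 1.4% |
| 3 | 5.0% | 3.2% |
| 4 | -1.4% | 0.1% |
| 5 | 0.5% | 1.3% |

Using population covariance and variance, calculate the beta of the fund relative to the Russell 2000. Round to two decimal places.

r̄p = 1.4000%,  r̄m = 1.7800%
Cov = Σ(rp − r̄p)(rm − r̄m) / 5 = 2.3420
Var(rm) = Σ(rm − r̄m)² / 5 = 1.2936
β = Cov / Var = 2.3420 / 1.2936 = 1.8105

1.81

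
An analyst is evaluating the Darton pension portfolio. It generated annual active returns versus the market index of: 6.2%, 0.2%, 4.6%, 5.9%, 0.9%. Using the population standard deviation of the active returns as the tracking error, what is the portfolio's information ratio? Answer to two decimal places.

1.41

r̄ = (6.2 + 0.2 + 4.6 + 5.9 + 0.9) / 5 = 17.80 / 5 = 3.5600%
Σ(r − r̄)² = 31.8920; population σ = √(31.8920/5) = 2.5255%
IR = r̄ / tracking error = 3.5600 / 2.5255 = 1.4096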